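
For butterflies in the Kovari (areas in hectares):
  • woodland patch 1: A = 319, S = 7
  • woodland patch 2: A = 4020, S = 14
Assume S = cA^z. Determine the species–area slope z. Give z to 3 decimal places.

Taking logs: ln S = ln c + z ln A, so z = (ln S₂ − ln S₁)/(ln A₂ − ln A₁).
z = ln(14/7) / ln(4020/319) = ln(2) / ln(12.6) = 0.6931 / 2.5338 = 0.2736

0.274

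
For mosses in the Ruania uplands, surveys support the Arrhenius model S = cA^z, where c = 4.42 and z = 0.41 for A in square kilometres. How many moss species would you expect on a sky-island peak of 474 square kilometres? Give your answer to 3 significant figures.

55.3

S = 4.42 × 474^0.41
ln S = ln 4.42 + 0.41 × ln 474 = 1.4861 + 0.41 × 6.1612 = 4.0122
S = e^4.0122 ≈ 55.27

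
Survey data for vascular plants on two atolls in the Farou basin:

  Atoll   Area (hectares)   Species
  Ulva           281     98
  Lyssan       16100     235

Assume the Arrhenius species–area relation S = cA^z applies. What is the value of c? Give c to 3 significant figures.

z = ln(S₂/S₁) / ln(A₂/A₁) = ln(235/98) / ln(16100/281) = 0.8746 / 4.0482 = 0.2161
c = S₁ / A₁^z = 98 / 281^0.2161 = 98 / 3.381 = 28.99

29.0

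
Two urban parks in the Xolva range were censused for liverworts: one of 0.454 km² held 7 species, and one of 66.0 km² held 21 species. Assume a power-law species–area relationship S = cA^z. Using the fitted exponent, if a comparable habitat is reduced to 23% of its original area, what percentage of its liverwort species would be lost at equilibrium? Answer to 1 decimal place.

27.7%

z = ln(21/7) / ln(66/0.454) = 1.0986 / 4.9793 = 0.2206
S_new/S_old = (A_new/A_old)^z = 0.23^0.2206 = exp(0.2206 × -1.4697) = 0.7231
Fraction lost = 1 − 0.7231 = 0.2769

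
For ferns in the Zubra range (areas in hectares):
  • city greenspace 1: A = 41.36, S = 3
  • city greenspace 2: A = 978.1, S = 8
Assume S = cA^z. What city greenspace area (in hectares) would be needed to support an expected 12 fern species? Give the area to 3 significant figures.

3620 hectares

z = ln(8/3) / ln(978.1/41.36) = 0.9808 / 3.1633 = 0.3101
c = 3 / 41.36^0.3101 = 3 / 3.171 = 0.946
A = (12/0.946)^(1/0.3101) ⇒ ln A = ln(12.69)/0.3101 = 8.1933
A = e^8.1933 ≈ 3617 hectares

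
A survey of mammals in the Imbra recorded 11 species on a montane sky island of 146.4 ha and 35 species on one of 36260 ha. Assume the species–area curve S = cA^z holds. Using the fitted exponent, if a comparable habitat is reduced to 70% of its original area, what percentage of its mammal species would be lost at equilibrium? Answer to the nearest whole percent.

z = ln(35/11) / ln(36260/146.4) = 1.1575 / 5.5121 = 0.2100
S_new/S_old = (A_new/A_old)^z = 0.7^0.2100 = exp(0.2100 × -0.3567) = 0.9278
Fraction lost = 1 − 0.9278 = 0.07216

7%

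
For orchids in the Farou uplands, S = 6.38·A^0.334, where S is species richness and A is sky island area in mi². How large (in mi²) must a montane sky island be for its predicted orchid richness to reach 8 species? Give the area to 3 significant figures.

8 = 6.38 × A^0.334  ⇒  A^0.334 = 8/6.38 = 1.254
ln A = ln(1.254) / 0.334 = 0.2263 / 0.334 = 0.6775
A = e^0.6775 ≈ 1.969 mi²

1.97 mi²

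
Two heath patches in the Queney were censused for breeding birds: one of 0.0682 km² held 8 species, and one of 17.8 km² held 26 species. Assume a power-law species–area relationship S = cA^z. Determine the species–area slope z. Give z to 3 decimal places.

Taking logs: ln S = ln c + z ln A, so z = (ln S₂ − ln S₁)/(ln A₂ − ln A₁).
z = ln(26/8) / ln(17.8/0.0682) = ln(3.25) / ln(261) = 1.1787 / 5.5645 = 0.2118

0.212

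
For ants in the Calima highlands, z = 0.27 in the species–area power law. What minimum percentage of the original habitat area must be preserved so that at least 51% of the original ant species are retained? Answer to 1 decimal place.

Need (A_new/A_old)^0.27 = 0.51, so A_new/A_old = 0.51^(1/0.27) = 0.51^3.704
ln(A_new/A_old) = ln 0.51 / 0.27 = -0.6733 / 0.27 = -2.4939
A_new/A_old = e^-2.4939 ≈ 0.08259

8.3%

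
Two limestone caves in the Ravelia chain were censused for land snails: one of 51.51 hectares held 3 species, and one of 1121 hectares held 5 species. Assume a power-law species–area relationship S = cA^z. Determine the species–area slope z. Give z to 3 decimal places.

0.166

Taking logs: ln S = ln c + z ln A, so z = (ln S₂ − ln S₁)/(ln A₂ − ln A₁).
z = ln(5/3) / ln(1121/51.51) = ln(1.667) / ln(21.76) = 0.5108 / 3.0802 = 0.1658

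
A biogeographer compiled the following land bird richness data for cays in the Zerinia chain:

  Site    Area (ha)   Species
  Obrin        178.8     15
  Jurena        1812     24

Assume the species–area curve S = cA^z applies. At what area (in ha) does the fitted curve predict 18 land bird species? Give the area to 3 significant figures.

439 ha

z = ln(24/15) / ln(1812/178.8) = 0.4700 / 2.3159 = 0.2029
c = 15 / 178.8^0.2029 = 15 / 2.865 = 5.236
A = (18/5.236)^(1/0.2029) ⇒ ln A = ln(3.438)/0.2029 = 6.0846
A = e^6.0846 ≈ 439.1 ha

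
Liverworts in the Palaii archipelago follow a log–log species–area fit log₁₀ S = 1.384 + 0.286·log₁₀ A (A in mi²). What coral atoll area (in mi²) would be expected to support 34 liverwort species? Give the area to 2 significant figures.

3.3 mi²

34 = 24.21 × A^0.286  ⇒  A^0.286 = 34/24.21 = 1.404
ln A = ln(1.404) / 0.286 = 0.3396 / 0.286 = 1.1874
A = e^1.1874 ≈ 3.278 mi²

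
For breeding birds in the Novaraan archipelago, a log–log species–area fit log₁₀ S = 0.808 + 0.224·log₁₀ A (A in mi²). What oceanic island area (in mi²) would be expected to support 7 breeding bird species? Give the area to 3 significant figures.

1.46 mi²

7 = 6.427 × A^0.224  ⇒  A^0.224 = 7/6.427 = 1.089
ln A = ln(1.089) / 0.224 = 0.0854 / 0.224 = 0.3813
A = e^0.3813 ≈ 1.464 mi²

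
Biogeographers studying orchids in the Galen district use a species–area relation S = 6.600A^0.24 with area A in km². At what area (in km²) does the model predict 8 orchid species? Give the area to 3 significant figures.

2.23 km²

8 = 6.6 × A^0.24  ⇒  A^0.24 = 8/6.6 = 1.212
ln A = ln(1.212) / 0.24 = 0.1924 / 0.24 = 0.8015
A = e^0.8015 ≈ 2.229 km²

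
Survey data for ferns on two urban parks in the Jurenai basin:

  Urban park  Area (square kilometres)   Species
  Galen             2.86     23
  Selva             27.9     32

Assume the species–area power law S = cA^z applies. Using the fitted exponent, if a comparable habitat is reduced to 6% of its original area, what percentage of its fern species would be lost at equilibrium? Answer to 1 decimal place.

z = ln(32/23) / ln(27.9/2.86) = 0.3302 / 2.2778 = 0.1450
S_new/S_old = (A_new/A_old)^z = 0.06^0.1450 = exp(0.1450 × -2.8134) = 0.665
Fraction lost = 1 − 0.665 = 0.335

33.5%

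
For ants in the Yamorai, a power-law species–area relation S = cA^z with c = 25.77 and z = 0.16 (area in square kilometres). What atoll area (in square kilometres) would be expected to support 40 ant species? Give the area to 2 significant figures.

40 = 25.77 × A^0.16  ⇒  A^0.16 = 40/25.77 = 1.552
ln A = ln(1.552) / 0.16 = 0.4397 / 0.16 = 2.7479
A = e^2.7479 ≈ 15.61 square kilometres

16 square kilometres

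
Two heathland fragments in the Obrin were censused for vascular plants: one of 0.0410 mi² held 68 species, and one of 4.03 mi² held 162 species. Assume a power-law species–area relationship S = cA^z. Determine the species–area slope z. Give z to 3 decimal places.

0.189

Taking logs: ln S = ln c + z ln A, so z = (ln S₂ − ln S₁)/(ln A₂ − ln A₁).
z = ln(162/68) / ln(4.03/0.041) = ln(2.382) / ln(98.29) = 0.8681 / 4.5879 = 0.1892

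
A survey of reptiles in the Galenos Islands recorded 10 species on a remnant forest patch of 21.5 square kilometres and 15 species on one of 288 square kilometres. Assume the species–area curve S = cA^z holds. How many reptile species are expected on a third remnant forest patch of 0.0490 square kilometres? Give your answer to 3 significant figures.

3.86

z = ln(15/10) / ln(288/21.5) = 0.4055 / 2.5949 = 0.1563
c = 10 / 21.5^0.1563 = 10 / 1.615 = 6.192
S₃ = 6.192 × 0.049^0.1563 = 6.192 × 0.6242 ≈ 3.865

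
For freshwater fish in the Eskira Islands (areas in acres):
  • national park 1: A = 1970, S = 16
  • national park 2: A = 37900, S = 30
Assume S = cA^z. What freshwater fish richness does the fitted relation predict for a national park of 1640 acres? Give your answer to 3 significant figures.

z = ln(30/16) / ln(37900/1970) = 0.6286 / 2.9569 = 0.2126
c = 16 / 1970^0.2126 = 16 / 5.016 = 3.19
S₃ = 3.19 × 1640^0.2126 = 3.19 × 4.824 ≈ 15.39

15.4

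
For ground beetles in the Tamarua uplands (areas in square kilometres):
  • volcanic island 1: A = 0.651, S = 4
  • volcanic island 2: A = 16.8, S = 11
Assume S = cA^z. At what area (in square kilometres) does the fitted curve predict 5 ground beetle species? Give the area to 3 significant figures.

z = ln(11/4) / ln(16.8/0.651) = 1.0116 / 3.2506 = 0.3112
c = 4 / 0.651^0.3112 = 4 / 0.875 = 4.572
A = (5/4.572)^(1/0.3112) ⇒ ln A = ln(1.094)/0.3112 = 0.2878
A = e^0.2878 ≈ 1.333 square kilometres

1.33 square kilometres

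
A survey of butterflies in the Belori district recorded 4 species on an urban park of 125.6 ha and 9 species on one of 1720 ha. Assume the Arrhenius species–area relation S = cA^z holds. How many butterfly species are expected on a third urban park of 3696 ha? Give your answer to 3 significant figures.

z = ln(9/4) / ln(1720/125.6) = 0.8109 / 2.6170 = 0.3099
c = 4 / 125.6^0.3099 = 4 / 4.471 = 0.8946
S₃ = 0.8946 × 3696^0.3099 = 0.8946 × 12.75 ≈ 11.41

11.4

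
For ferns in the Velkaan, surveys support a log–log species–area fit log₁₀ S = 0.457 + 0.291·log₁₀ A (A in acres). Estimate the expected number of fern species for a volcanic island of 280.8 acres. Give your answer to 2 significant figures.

15

S = 2.864 × 280.8^0.291
ln S = ln 2.864 + 0.291 × ln 280.8 = 1.0523 + 0.291 × 5.6376 = 2.6928
S = e^2.6928 ≈ 14.77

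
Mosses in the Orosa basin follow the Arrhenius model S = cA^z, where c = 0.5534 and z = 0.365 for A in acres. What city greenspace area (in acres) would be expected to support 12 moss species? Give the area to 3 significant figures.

12 = 0.5534 × A^0.365  ⇒  A^0.365 = 12/0.5534 = 21.68
ln A = ln(21.68) / 0.365 = 3.0766 / 0.365 = 8.4290
A = e^8.4290 ≈ 4578 acres

4580 acres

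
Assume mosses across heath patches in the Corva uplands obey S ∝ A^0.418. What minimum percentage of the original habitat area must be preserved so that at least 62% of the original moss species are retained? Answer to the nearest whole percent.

Need (A_new/A_old)^0.418 = 0.62, so A_new/A_old = 0.62^(1/0.418) = 0.62^2.392
ln(A_new/A_old) = ln 0.62 / 0.418 = -0.4780 / 0.418 = -1.1436
A_new/A_old = e^-1.1436 ≈ 0.3187

32%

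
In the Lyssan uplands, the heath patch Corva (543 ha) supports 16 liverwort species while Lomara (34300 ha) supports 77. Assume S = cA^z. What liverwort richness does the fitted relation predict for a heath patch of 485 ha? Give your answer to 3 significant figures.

15.3

z = ln(77/16) / ln(34300/543) = 1.5712 / 4.1458 = 0.3790
c = 16 / 543^0.3790 = 16 / 10.88 = 1.471
S₃ = 1.471 × 485^0.3790 = 1.471 × 10.42 ≈ 15.33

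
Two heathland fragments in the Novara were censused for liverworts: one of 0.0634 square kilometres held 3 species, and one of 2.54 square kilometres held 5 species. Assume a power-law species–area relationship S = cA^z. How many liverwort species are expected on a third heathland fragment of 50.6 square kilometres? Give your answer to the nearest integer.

8

z = ln(5/3) / ln(2.54/0.0634) = 0.5108 / 3.6905 = 0.1384
c = 3 / 0.0634^0.1384 = 3 / 0.6826 = 4.395
S₃ = 4.395 × 50.6^0.1384 = 4.395 × 1.721 ≈ 7.565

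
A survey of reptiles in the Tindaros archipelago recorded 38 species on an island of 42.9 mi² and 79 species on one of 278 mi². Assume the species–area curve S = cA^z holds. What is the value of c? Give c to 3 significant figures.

8.72

z = ln(S₂/S₁) / ln(A₂/A₁) = ln(79/38) / ln(278/42.9) = 0.7319 / 1.8687 = 0.3916
c = S₁ / A₁^z = 38 / 42.9^0.3916 = 38 / 4.358 = 8.719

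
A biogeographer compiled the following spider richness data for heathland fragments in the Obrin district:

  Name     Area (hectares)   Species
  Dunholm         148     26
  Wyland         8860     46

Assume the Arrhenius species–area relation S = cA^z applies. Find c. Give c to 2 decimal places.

z = ln(S₂/S₁) / ln(A₂/A₁) = ln(46/26) / ln(8860/148) = 0.5705 / 4.0921 = 0.1394
c = S₁ / A₁^z = 26 / 148^0.1394 = 26 / 2.007 = 12.95

12.95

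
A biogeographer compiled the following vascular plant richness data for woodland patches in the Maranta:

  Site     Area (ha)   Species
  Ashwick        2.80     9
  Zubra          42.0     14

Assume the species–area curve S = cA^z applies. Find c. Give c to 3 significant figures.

7.61

z = ln(S₂/S₁) / ln(A₂/A₁) = ln(14/9) / ln(42/2.8) = 0.4418 / 2.7081 = 0.1632
c = S₁ / A₁^z = 9 / 2.8^0.1632 = 9 / 1.183 = 7.608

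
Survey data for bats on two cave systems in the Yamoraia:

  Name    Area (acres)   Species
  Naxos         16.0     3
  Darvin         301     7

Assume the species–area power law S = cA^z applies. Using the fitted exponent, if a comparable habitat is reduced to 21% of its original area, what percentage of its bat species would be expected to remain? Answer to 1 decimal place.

z = ln(7/3) / ln(301/16) = 0.8473 / 2.9345 = 0.2887
S_new/S_old = (A_new/A_old)^z = 0.21^0.2887 = exp(0.2887 × -1.5606) = 0.6372

63.7%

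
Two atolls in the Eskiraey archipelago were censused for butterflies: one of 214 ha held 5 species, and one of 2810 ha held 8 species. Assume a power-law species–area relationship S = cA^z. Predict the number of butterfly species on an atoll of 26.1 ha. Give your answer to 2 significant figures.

z = ln(8/5) / ln(2810/214) = 0.4700 / 2.5750 = 0.1825
c = 5 / 214^0.1825 = 5 / 2.663 = 1.878
S₃ = 1.878 × 26.1^0.1825 = 1.878 × 1.814 ≈ 3.405

3.4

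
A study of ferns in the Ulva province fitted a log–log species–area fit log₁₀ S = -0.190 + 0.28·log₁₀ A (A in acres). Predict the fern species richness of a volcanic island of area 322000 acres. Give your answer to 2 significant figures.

23

S = 0.6457 × 322000^0.28
ln S = ln 0.6457 + 0.28 × ln 322000 = -0.4375 + 0.28 × 12.6823 = 3.1136
S = e^3.1136 ≈ 22.5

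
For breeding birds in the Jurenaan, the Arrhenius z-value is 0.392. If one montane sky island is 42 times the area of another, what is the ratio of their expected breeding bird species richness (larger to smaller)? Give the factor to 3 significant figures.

4.33

S₂/S₁ = (A₂/A₁)^z = 42^0.392
ln(S₂/S₁) = 0.392 × ln 42 = 0.392 × 3.7377 = 1.4652
S₂/S₁ = e^1.4652 ≈ 4.328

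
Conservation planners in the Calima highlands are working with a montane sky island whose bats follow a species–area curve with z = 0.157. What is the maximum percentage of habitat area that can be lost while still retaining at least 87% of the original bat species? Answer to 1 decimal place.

58.8%

Need (A_new/A_old)^0.157 = 0.87, so A_new/A_old = 0.87^(1/0.157) = 0.87^6.369
ln(A_new/A_old) = ln 0.87 / 0.157 = -0.1393 / 0.157 = -0.8870
A_new/A_old = e^-0.8870 ≈ 0.4119
Fraction that can be lost = 1 − 0.4119 = 0.5881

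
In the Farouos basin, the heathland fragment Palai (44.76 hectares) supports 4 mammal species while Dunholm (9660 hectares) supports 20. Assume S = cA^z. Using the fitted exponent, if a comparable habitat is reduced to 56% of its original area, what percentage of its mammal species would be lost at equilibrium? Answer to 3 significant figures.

15.9%

z = ln(20/4) / ln(9660/44.76) = 1.6094 / 5.3744 = 0.2995
S_new/S_old = (A_new/A_old)^z = 0.56^0.2995 = exp(0.2995 × -0.5798) = 0.8406
Fraction lost = 1 − 0.8406 = 0.1594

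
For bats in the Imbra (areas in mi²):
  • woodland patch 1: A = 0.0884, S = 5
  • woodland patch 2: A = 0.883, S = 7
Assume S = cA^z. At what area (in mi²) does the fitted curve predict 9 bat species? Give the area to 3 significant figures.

4.93 mi²

z = ln(7/5) / ln(0.883/0.0884) = 0.3365 / 2.3015 = 0.1462
c = 5 / 0.0884^0.1462 = 5 / 0.7014 = 7.129
A = (9/7.129)^(1/0.1462) ⇒ ln A = ln(1.263)/0.1462 = 1.5945
A = e^1.5945 ≈ 4.926 mi²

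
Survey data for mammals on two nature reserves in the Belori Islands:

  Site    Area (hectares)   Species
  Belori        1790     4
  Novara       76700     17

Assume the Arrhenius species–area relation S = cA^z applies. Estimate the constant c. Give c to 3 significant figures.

0.224

z = ln(S₂/S₁) / ln(A₂/A₁) = ln(17/4) / ln(76700/1790) = 1.4469 / 3.7577 = 0.3851
c = S₁ / A₁^z = 4 / 1790^0.3851 = 4 / 17.89 = 0.2236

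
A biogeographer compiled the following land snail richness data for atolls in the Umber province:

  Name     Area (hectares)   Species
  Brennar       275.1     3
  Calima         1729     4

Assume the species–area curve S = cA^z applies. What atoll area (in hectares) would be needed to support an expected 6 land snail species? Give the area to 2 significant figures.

23000 hectares

z = ln(4/3) / ln(1729/275.1) = 0.2877 / 1.8382 = 0.1565
c = 3 / 275.1^0.1565 = 3 / 2.409 = 1.245
A = (6/1.245)^(1/0.1565) ⇒ ln A = ln(4.818)/0.1565 = 10.0460
A = e^10.0460 ≈ 23064 hectares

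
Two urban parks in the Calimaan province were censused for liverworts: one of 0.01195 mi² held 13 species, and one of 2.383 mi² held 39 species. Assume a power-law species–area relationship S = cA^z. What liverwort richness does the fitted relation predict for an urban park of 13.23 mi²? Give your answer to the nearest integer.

z = ln(39/13) / ln(2.383/0.01195) = 1.0986 / 5.2954 = 0.2075
c = 13 / 0.01195^0.2075 = 13 / 0.3991 = 32.57
S₃ = 32.57 × 13.23^0.2075 = 32.57 × 1.709 ≈ 55.66

56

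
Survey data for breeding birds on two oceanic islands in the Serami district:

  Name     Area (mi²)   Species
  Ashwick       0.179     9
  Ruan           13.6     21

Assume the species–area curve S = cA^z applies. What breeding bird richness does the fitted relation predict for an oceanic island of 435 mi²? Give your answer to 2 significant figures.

z = ln(21/9) / ln(13.6/0.179) = 0.8473 / 4.3304 = 0.1957
c = 9 / 0.179^0.1957 = 9 / 0.7142 = 12.6
S₃ = 12.6 × 435^0.1957 = 12.6 × 3.283 ≈ 41.37

41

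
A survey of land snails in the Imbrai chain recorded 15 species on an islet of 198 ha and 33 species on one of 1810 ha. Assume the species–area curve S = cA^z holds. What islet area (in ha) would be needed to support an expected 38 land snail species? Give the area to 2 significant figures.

z = ln(33/15) / ln(1810/198) = 0.7885 / 2.2128 = 0.3563
c = 15 / 198^0.3563 = 15 / 6.582 = 2.279
A = (38/2.279)^(1/0.3563) ⇒ ln A = ln(16.67)/0.3563 = 7.8970
A = e^7.8970 ≈ 2689 ha

2700 ha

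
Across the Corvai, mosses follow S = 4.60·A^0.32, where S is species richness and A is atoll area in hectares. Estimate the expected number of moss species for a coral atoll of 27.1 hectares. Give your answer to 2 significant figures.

13

S = 4.6 × 27.1^0.32
ln S = ln 4.6 + 0.32 × ln 27.1 = 1.5261 + 0.32 × 3.2995 = 2.5819
S = e^2.5819 ≈ 13.22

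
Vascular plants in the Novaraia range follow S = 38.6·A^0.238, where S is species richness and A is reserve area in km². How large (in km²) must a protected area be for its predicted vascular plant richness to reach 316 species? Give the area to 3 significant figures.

6860 km²

316 = 38.6 × A^0.238  ⇒  A^0.238 = 316/38.6 = 8.187
ln A = ln(8.187) / 0.238 = 2.1025 / 0.238 = 8.8340
A = e^8.8340 ≈ 6864 km²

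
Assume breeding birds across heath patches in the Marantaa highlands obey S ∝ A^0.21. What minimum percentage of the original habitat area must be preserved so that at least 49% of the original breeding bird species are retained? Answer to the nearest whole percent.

Need (A_new/A_old)^0.21 = 0.49, so A_new/A_old = 0.49^(1/0.21) = 0.49^4.762
ln(A_new/A_old) = ln 0.49 / 0.21 = -0.7133 / 0.21 = -3.3969
A_new/A_old = e^-3.3969 ≈ 0.03348

3%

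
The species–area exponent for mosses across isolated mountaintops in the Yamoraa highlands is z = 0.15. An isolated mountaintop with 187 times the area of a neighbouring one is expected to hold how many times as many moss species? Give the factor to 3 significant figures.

S₂/S₁ = (A₂/A₁)^z = 187^0.15
ln(S₂/S₁) = 0.15 × ln 187 = 0.15 × 5.2311 = 0.7847
S₂/S₁ = e^0.7847 ≈ 2.192

2.19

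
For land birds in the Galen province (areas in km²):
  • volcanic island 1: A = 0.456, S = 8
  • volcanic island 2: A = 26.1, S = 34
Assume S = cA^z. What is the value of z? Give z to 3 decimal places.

Taking logs: ln S = ln c + z ln A, so z = (ln S₂ − ln S₁)/(ln A₂ − ln A₁).
z = ln(34/8) / ln(26.1/0.456) = ln(4.25) / ln(57.24) = 1.4469 / 4.0472 = 0.3575

0.358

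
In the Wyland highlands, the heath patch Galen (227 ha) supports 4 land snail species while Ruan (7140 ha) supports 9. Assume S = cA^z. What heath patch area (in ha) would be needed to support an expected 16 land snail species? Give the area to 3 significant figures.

z = ln(9/4) / ln(7140/227) = 0.8109 / 3.4485 = 0.2352
c = 4 / 227^0.2352 = 4 / 3.581 = 1.117
A = (16/1.117)^(1/0.2352) ⇒ ln A = ln(14.32)/0.2352 = 11.3202
A = e^11.3202 ≈ 82473 ha

82500 ha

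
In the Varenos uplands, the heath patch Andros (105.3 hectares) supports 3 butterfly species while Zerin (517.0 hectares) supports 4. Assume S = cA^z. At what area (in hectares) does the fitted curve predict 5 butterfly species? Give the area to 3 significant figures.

z = ln(4/3) / ln(517/105.3) = 0.2877 / 1.5912 = 0.1808
c = 3 / 105.3^0.1808 = 3 / 2.321 = 1.293
A = (5/1.293)^(1/0.1808) ⇒ ln A = ln(3.868)/0.1808 = 7.4823
A = e^7.4823 ≈ 1776 hectares

1780 hectares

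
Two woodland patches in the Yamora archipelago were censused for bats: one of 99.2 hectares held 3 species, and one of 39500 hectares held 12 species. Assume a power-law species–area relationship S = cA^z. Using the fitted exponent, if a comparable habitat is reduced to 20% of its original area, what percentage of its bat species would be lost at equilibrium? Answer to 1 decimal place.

z = ln(12/3) / ln(39500/99.2) = 1.3863 / 5.9869 = 0.2316
S_new/S_old = (A_new/A_old)^z = 0.2^0.2316 = exp(0.2316 × -1.6094) = 0.6889
Fraction lost = 1 − 0.6889 = 0.3111

31.1%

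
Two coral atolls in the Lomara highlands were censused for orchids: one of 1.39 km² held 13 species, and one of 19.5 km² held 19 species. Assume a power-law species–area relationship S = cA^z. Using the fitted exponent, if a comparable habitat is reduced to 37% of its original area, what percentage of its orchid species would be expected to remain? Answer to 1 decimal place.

86.7%

z = ln(19/13) / ln(19.5/1.39) = 0.3795 / 2.6411 = 0.1437
S_new/S_old = (A_new/A_old)^z = 0.37^0.1437 = exp(0.1437 × -0.9943) = 0.8669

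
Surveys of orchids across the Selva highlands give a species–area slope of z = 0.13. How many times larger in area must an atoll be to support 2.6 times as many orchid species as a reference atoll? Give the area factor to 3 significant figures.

(A₂/A₁)^0.13 = 2.6, so A₂/A₁ = 2.6^(1/0.13) = 2.6^7.692
ln(A₂/A₁) = ln 2.6 / 0.13 = 0.9555 / 0.13 = 7.3501
A₂/A₁ = e^7.3501 ≈ 1556

1560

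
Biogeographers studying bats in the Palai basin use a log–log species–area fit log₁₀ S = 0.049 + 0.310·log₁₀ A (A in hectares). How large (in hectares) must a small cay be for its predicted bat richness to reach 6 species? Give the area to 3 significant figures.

6 = 1.119 × A^0.31  ⇒  A^0.31 = 6/1.119 = 5.36
ln A = ln(5.36) / 0.31 = 1.6789 / 0.31 = 5.4159
A = e^5.4159 ≈ 225 hectares

225 hectares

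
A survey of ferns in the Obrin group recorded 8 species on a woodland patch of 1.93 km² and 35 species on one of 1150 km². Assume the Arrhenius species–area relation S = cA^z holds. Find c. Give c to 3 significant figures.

z = ln(S₂/S₁) / ln(A₂/A₁) = ln(35/8) / ln(1150/1.93) = 1.4759 / 6.3900 = 0.2310
c = S₁ / A₁^z = 8 / 1.93^0.2310 = 8 / 1.164 = 6.873

6.87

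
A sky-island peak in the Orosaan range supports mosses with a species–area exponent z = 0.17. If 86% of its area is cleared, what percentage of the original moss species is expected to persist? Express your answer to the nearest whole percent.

72%

S_new/S_old = (A_new/A_old)^z = 0.14^0.17
= exp(0.17 × ln 0.14) = exp(0.17 × -1.9661) = exp(-0.3342) ≈ 0.7159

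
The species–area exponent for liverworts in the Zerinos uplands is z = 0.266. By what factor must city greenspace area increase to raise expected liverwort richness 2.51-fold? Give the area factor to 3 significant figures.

31.8

(A₂/A₁)^0.266 = 2.51, so A₂/A₁ = 2.51^(1/0.266) = 2.51^3.759
ln(A₂/A₁) = ln 2.51 / 0.266 = 0.9203 / 0.266 = 3.4597
A₂/A₁ = e^3.4597 ≈ 31.81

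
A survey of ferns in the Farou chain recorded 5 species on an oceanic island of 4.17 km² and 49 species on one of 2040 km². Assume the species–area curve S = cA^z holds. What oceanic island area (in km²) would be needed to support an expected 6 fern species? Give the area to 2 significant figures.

z = ln(49/5) / ln(2040/4.17) = 2.2824 / 6.1928 = 0.3686
c = 5 / 4.17^0.3686 = 5 / 1.693 = 2.954
A = (6/2.954)^(1/0.3686) ⇒ ln A = ln(2.031)/0.3686 = 1.9226
A = e^1.9226 ≈ 6.839 km²

6.8 km²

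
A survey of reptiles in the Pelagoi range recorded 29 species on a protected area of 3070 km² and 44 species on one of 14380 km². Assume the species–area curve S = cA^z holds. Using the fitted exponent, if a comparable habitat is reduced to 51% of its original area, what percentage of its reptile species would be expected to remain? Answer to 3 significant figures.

83.4%

z = ln(44/29) / ln(14380/3070) = 0.4169 / 1.5442 = 0.2700
S_new/S_old = (A_new/A_old)^z = 0.51^0.2700 = exp(0.2700 × -0.6733) = 0.8338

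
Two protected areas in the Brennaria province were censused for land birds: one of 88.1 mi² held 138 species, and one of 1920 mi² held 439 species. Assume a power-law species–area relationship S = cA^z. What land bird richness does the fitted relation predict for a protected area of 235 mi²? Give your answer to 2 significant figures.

200

z = ln(439/138) / ln(1920/88.1) = 1.1572 / 3.0816 = 0.3755
c = 138 / 88.1^0.3755 = 138 / 5.375 = 25.67
S₃ = 25.67 × 235^0.3755 = 25.67 × 7.77 ≈ 199.5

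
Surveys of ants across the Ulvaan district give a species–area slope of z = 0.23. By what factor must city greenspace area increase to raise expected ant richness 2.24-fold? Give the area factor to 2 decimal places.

33.33

(A₂/A₁)^0.23 = 2.24, so A₂/A₁ = 2.24^(1/0.23) = 2.24^4.348
ln(A₂/A₁) = ln 2.24 / 0.23 = 0.8065 / 0.23 = 3.5064
A₂/A₁ = e^3.5064 ≈ 33.33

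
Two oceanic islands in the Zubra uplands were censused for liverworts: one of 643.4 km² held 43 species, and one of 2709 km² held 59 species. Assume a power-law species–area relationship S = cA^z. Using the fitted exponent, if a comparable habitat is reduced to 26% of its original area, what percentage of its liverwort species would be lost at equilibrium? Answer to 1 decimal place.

25.7%

z = ln(59/43) / ln(2709/643.4) = 0.3163 / 1.4376 = 0.2201
S_new/S_old = (A_new/A_old)^z = 0.26^0.2201 = exp(0.2201 × -1.3471) = 0.7435
Fraction lost = 1 − 0.7435 = 0.2565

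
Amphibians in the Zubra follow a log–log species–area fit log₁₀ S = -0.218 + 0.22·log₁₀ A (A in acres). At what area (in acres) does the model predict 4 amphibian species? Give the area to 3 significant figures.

5340 acres

4 = 0.6053 × A^0.22  ⇒  A^0.22 = 4/0.6053 = 6.608
ln A = ln(6.608) / 0.22 = 1.8883 / 0.22 = 8.5830
A = e^8.5830 ≈ 5340 acres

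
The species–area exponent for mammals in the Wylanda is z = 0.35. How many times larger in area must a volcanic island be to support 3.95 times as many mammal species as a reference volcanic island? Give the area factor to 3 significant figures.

50.6

(A₂/A₁)^0.35 = 3.95, so A₂/A₁ = 3.95^(1/0.35) = 3.95^2.857
ln(A₂/A₁) = ln 3.95 / 0.35 = 1.3737 / 0.35 = 3.9249
A₂/A₁ = e^3.9249 ≈ 50.65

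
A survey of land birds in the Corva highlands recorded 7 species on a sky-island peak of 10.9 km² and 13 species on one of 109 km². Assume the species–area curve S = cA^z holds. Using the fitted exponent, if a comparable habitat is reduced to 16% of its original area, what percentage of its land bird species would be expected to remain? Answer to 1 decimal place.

61.1%

z = ln(13/7) / ln(109/10.9) = 0.6190 / 2.3026 = 0.2688
S_new/S_old = (A_new/A_old)^z = 0.16^0.2688 = exp(0.2688 × -1.8326) = 0.611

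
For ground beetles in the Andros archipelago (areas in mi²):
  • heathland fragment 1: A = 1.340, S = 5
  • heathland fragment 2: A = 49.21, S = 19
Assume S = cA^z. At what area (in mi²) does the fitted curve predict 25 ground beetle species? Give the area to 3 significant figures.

103 mi²

z = ln(19/5) / ln(49.21/1.34) = 1.3350 / 3.6034 = 0.3705
c = 5 / 1.34^0.3705 = 5 / 1.115 = 4.486
A = (25/4.486)^(1/0.3705) ⇒ ln A = ln(5.573)/0.3705 = 4.6369
A = e^4.6369 ≈ 103.2 mi²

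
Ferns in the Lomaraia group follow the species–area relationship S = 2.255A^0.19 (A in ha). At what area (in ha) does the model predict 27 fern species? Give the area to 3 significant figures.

27 = 2.255 × A^0.19  ⇒  A^0.19 = 27/2.255 = 11.97
ln A = ln(11.97) / 0.19 = 2.4827 / 0.19 = 13.0668
A = e^13.0668 ≈ 472963 ha

473000 ha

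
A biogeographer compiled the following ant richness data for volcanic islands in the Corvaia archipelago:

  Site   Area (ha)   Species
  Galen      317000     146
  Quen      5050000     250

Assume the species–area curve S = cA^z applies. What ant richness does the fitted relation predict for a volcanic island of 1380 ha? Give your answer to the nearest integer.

z = ln(250/146) / ln(5050000/317000) = 0.5379 / 2.7682 = 0.1943
c = 146 / 317000^0.1943 = 146 / 11.72 = 12.46
S₃ = 12.46 × 1380^0.1943 = 12.46 × 4.074 ≈ 50.77

51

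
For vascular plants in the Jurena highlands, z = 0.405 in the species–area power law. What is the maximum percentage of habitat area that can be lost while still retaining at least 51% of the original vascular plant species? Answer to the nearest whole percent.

81%

Need (A_new/A_old)^0.405 = 0.51, so A_new/A_old = 0.51^(1/0.405) = 0.51^2.469
ln(A_new/A_old) = ln 0.51 / 0.405 = -0.6733 / 0.405 = -1.6626
A_new/A_old = e^-1.6626 ≈ 0.1896
Fraction that can be lost = 1 − 0.1896 = 0.8104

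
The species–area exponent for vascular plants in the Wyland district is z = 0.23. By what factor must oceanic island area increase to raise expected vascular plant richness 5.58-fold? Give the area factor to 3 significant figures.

(A₂/A₁)^0.23 = 5.58, so A₂/A₁ = 5.58^(1/0.23) = 5.58^4.348
ln(A₂/A₁) = ln 5.58 / 0.23 = 1.7192 / 0.23 = 7.4747
A₂/A₁ = e^7.4747 ≈ 1763

1760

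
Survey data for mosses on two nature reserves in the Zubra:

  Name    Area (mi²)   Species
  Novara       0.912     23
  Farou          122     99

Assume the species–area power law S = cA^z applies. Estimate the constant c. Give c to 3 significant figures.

z = ln(S₂/S₁) / ln(A₂/A₁) = ln(99/23) / ln(122/0.912) = 1.4596 / 4.8961 = 0.2981
c = S₁ / A₁^z = 23 / 0.912^0.2981 = 23 / 0.9729 = 23.64

23.6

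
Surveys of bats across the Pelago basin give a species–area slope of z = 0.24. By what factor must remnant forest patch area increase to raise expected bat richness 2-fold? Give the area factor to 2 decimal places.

(A₂/A₁)^0.24 = 2, so A₂/A₁ = 2^(1/0.24) = 2^4.167
ln(A₂/A₁) = ln 2 / 0.24 = 0.6931 / 0.24 = 2.8881
A₂/A₁ = e^2.8881 ≈ 17.96

17.96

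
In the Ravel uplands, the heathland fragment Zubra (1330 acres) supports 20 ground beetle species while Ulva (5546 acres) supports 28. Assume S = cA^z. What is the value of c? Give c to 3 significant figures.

3.67

z = ln(S₂/S₁) / ln(A₂/A₁) = ln(28/20) / ln(5546/1330) = 0.3365 / 1.4279 = 0.2356
c = S₁ / A₁^z = 20 / 1330^0.2356 = 20 / 5.446 = 3.672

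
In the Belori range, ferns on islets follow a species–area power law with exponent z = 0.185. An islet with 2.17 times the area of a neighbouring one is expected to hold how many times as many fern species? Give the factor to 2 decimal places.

1.15

S₂/S₁ = (A₂/A₁)^z = 2.17^0.185
ln(S₂/S₁) = 0.185 × ln 2.17 = 0.185 × 0.7747 = 0.1433
S₂/S₁ = e^0.1433 ≈ 1.154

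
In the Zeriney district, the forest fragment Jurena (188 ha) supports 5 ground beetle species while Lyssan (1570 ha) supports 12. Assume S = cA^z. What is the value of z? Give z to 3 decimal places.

Taking logs: ln S = ln c + z ln A, so z = (ln S₂ − ln S₁)/(ln A₂ − ln A₁).
z = ln(12/5) / ln(1570/188) = ln(2.4) / ln(8.351) = 0.8755 / 2.1224 = 0.4125

0.412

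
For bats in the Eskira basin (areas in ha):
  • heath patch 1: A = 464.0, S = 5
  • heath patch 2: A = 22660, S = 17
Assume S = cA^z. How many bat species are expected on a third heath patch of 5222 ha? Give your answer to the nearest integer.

z = ln(17/5) / ln(22660/464) = 1.2238 / 3.8885 = 0.3147
c = 5 / 464^0.3147 = 5 / 6.906 = 0.724
S₃ = 0.724 × 5222^0.3147 = 0.724 × 14.79 ≈ 10.71

11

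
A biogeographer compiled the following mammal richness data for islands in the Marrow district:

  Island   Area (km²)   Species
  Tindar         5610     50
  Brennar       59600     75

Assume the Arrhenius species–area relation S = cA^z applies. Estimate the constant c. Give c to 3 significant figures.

z = ln(S₂/S₁) / ln(A₂/A₁) = ln(75/50) / ln(59600/5610) = 0.4055 / 2.3631 = 0.1716
c = S₁ / A₁^z = 50 / 5610^0.1716 = 50 / 4.398 = 11.37

11.4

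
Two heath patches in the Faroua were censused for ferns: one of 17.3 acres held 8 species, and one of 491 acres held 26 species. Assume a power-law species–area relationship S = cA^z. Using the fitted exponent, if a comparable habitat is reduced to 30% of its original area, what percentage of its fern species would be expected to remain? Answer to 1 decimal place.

65.4%

z = ln(26/8) / ln(491/17.3) = 1.1787 / 3.3457 = 0.3523
S_new/S_old = (A_new/A_old)^z = 0.3^0.3523 = exp(0.3523 × -1.2040) = 0.6543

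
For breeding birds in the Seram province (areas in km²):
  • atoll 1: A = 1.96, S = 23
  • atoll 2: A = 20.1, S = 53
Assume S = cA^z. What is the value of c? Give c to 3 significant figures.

18.1

z = ln(S₂/S₁) / ln(A₂/A₁) = ln(53/23) / ln(20.1/1.96) = 0.8348 / 2.3278 = 0.3586
c = S₁ / A₁^z = 23 / 1.96^0.3586 = 23 / 1.273 = 18.07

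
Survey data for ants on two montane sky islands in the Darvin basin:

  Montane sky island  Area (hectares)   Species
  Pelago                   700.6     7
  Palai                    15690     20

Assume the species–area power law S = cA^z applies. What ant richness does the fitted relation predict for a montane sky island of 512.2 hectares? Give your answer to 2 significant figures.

z = ln(20/7) / ln(15690/700.6) = 1.0498 / 3.1088 = 0.3377
c = 7 / 700.6^0.3377 = 7 / 9.139 = 0.766
S₃ = 0.766 × 512.2^0.3377 = 0.766 × 8.221 ≈ 6.297

6.3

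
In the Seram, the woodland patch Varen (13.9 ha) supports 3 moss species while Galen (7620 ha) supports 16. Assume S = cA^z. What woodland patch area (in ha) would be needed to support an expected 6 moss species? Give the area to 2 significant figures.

z = ln(16/3) / ln(7620/13.9) = 1.6740 / 6.3066 = 0.2654
c = 3 / 13.9^0.2654 = 3 / 2.011 = 1.492
A = (6/1.492)^(1/0.2654) ⇒ ln A = ln(4.022)/0.2654 = 5.2433
A = e^5.2433 ≈ 189.3 ha

190 ha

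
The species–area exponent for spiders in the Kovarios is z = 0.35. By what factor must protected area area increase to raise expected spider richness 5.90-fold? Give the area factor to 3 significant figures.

159

(A₂/A₁)^0.35 = 5.9, so A₂/A₁ = 5.9^(1/0.35) = 5.9^2.857
ln(A₂/A₁) = ln 5.9 / 0.35 = 1.7750 / 0.35 = 5.0713
A₂/A₁ = e^5.0713 ≈ 159.4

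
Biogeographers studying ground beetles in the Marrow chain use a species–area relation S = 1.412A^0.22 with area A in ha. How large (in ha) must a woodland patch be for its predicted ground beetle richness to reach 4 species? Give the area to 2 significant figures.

4 = 1.412 × A^0.22  ⇒  A^0.22 = 4/1.412 = 2.833
ln A = ln(2.833) / 0.22 = 1.0413 / 0.22 = 4.7331
A = e^4.7331 ≈ 113.7 ha

110 ha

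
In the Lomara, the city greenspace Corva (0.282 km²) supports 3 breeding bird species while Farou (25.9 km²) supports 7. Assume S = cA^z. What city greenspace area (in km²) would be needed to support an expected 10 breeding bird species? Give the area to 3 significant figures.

174 km²

z = ln(7/3) / ln(25.9/0.282) = 0.8473 / 4.5201 = 0.1875
c = 3 / 0.282^0.1875 = 3 / 0.7888 = 3.803
A = (10/3.803)^(1/0.1875) ⇒ ln A = ln(2.629)/0.1875 = 5.1570
A = e^5.1570 ≈ 173.6 km²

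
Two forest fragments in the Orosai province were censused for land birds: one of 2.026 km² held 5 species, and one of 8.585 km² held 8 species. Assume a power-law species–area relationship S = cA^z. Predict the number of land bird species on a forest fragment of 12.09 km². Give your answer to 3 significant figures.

z = ln(8/5) / ln(8.585/2.026) = 0.4700 / 1.4440 = 0.3255
c = 5 / 2.026^0.3255 = 5 / 1.258 = 3.973
S₃ = 3.973 × 12.09^0.3255 = 3.973 × 2.251 ≈ 8.943

8.94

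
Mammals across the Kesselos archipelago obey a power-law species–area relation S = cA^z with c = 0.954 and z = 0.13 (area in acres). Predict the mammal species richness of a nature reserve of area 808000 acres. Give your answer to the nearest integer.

S = 0.954 × 808000^0.13
ln S = ln 0.954 + 0.13 × ln 808000 = -0.0471 + 0.13 × 13.6023 = 1.7212
S = e^1.7212 ≈ 5.591

6 species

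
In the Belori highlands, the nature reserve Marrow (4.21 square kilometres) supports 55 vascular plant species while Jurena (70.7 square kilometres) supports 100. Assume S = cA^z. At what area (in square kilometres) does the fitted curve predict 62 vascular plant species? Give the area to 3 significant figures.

7.41 square kilometres

z = ln(100/55) / ln(70.7/4.21) = 0.5978 / 2.8210 = 0.2119
c = 55 / 4.21^0.2119 = 55 / 1.356 = 40.56
A = (62/40.56)^(1/0.2119) ⇒ ln A = ln(1.529)/0.2119 = 2.0028
A = e^2.0028 ≈ 7.409 square kilometres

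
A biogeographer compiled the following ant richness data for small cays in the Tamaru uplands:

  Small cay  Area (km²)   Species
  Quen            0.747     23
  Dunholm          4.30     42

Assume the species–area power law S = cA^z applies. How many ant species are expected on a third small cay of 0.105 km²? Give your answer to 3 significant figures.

z = ln(42/23) / ln(4.3/0.747) = 0.6022 / 1.7503 = 0.3440
c = 23 / 0.747^0.3440 = 23 / 0.9045 = 25.43
S₃ = 25.43 × 0.105^0.3440 = 25.43 × 0.4605 ≈ 11.71

11.7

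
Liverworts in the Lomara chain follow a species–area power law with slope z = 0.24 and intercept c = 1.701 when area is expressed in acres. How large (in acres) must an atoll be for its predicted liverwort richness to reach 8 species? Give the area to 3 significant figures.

633 acres

8 = 1.701 × A^0.24  ⇒  A^0.24 = 8/1.701 = 4.703
ln A = ln(4.703) / 0.24 = 1.5482 / 0.24 = 6.4509
A = e^6.4509 ≈ 633.3 acres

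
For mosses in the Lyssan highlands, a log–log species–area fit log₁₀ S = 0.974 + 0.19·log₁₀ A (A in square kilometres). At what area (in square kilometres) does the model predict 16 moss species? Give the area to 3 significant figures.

16 = 9.419 × A^0.19  ⇒  A^0.19 = 16/9.419 = 1.699
ln A = ln(1.699) / 0.19 = 0.5299 / 0.19 = 2.7888
A = e^2.7888 ≈ 16.26 square kilometres

16.3 square kilometres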